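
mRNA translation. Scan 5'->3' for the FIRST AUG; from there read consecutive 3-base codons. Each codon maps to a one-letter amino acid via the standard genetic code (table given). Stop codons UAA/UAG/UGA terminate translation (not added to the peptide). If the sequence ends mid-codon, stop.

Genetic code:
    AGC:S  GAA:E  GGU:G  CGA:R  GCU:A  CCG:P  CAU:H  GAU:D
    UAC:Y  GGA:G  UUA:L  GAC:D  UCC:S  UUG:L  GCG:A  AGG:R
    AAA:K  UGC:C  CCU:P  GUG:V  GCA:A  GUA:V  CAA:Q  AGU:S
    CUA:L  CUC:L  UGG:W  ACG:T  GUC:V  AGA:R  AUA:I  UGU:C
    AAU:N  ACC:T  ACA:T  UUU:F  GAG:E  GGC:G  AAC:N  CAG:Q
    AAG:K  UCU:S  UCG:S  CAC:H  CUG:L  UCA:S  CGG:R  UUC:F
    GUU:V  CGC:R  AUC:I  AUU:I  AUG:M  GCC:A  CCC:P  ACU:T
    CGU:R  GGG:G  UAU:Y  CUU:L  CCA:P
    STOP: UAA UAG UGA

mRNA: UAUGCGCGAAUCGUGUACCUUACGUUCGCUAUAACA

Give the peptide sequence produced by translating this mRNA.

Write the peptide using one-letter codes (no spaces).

Answer: MRESCTLRSL

Derivation:
start AUG at pos 1
pos 1: AUG -> M; peptide=M
pos 4: CGC -> R; peptide=MR
pos 7: GAA -> E; peptide=MRE
pos 10: UCG -> S; peptide=MRES
pos 13: UGU -> C; peptide=MRESC
pos 16: ACC -> T; peptide=MRESCT
pos 19: UUA -> L; peptide=MRESCTL
pos 22: CGU -> R; peptide=MRESCTLR
pos 25: UCG -> S; peptide=MRESCTLRS
pos 28: CUA -> L; peptide=MRESCTLRSL
pos 31: UAA -> STOP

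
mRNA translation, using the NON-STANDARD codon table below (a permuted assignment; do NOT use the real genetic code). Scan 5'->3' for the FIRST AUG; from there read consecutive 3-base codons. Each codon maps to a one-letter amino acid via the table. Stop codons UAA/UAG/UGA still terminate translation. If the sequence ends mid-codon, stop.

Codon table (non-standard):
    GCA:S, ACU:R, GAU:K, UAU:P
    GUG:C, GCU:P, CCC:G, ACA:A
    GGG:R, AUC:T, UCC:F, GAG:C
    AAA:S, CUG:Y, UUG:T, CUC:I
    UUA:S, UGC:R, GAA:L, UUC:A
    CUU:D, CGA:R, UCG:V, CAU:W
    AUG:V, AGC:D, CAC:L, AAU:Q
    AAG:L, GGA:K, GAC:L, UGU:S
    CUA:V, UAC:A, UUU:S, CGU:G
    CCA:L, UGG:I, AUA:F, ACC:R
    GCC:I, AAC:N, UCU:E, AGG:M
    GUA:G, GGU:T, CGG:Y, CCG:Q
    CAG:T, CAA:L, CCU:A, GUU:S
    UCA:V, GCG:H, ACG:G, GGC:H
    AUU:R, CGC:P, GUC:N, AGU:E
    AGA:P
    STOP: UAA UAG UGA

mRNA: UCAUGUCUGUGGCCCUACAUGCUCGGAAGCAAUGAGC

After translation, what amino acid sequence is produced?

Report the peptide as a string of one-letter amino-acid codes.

Answer: VECIVWPYLL

Derivation:
start AUG at pos 2
pos 2: AUG -> V; peptide=V
pos 5: UCU -> E; peptide=VE
pos 8: GUG -> C; peptide=VEC
pos 11: GCC -> I; peptide=VECI
pos 14: CUA -> V; peptide=VECIV
pos 17: CAU -> W; peptide=VECIVW
pos 20: GCU -> P; peptide=VECIVWP
pos 23: CGG -> Y; peptide=VECIVWPY
pos 26: AAG -> L; peptide=VECIVWPYL
pos 29: CAA -> L; peptide=VECIVWPYLL
pos 32: UGA -> STOP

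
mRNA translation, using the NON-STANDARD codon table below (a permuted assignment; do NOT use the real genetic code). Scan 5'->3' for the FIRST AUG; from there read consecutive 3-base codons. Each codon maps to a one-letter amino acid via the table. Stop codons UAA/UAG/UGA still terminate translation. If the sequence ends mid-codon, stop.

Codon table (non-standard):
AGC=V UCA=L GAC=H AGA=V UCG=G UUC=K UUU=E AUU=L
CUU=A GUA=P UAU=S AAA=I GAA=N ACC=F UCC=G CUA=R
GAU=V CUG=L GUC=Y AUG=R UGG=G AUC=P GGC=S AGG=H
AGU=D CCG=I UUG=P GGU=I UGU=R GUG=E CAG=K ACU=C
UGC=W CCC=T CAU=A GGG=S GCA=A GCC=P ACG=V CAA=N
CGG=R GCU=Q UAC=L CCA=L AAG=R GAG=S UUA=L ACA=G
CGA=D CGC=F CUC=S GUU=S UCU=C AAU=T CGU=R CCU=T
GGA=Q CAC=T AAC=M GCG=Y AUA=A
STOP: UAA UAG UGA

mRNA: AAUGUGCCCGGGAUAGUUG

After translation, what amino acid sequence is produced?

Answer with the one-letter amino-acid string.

Answer: RWIQ

Derivation:
start AUG at pos 1
pos 1: AUG -> R; peptide=R
pos 4: UGC -> W; peptide=RW
pos 7: CCG -> I; peptide=RWI
pos 10: GGA -> Q; peptide=RWIQ
pos 13: UAG -> STOP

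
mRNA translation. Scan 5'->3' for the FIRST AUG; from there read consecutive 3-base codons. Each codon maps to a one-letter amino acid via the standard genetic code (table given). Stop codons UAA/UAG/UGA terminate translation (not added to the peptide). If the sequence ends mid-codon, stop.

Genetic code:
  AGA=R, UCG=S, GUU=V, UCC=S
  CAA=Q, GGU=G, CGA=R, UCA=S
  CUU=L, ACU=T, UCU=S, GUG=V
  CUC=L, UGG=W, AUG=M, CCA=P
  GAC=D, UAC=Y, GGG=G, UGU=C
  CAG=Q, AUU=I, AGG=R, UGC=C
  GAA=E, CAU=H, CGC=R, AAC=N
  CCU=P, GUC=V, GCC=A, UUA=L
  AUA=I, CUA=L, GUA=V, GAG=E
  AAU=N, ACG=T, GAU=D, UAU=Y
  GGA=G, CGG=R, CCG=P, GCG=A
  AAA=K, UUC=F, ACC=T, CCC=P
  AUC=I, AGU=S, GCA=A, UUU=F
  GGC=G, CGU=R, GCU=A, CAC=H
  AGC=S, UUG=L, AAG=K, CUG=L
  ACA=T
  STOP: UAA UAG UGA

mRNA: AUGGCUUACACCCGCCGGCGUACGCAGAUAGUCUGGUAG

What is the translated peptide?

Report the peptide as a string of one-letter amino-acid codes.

start AUG at pos 0
pos 0: AUG -> M; peptide=M
pos 3: GCU -> A; peptide=MA
pos 6: UAC -> Y; peptide=MAY
pos 9: ACC -> T; peptide=MAYT
pos 12: CGC -> R; peptide=MAYTR
pos 15: CGG -> R; peptide=MAYTRR
pos 18: CGU -> R; peptide=MAYTRRR
pos 21: ACG -> T; peptide=MAYTRRRT
pos 24: CAG -> Q; peptide=MAYTRRRTQ
pos 27: AUA -> I; peptide=MAYTRRRTQI
pos 30: GUC -> V; peptide=MAYTRRRTQIV
pos 33: UGG -> W; peptide=MAYTRRRTQIVW
pos 36: UAG -> STOP

Answer: MAYTRRRTQIVW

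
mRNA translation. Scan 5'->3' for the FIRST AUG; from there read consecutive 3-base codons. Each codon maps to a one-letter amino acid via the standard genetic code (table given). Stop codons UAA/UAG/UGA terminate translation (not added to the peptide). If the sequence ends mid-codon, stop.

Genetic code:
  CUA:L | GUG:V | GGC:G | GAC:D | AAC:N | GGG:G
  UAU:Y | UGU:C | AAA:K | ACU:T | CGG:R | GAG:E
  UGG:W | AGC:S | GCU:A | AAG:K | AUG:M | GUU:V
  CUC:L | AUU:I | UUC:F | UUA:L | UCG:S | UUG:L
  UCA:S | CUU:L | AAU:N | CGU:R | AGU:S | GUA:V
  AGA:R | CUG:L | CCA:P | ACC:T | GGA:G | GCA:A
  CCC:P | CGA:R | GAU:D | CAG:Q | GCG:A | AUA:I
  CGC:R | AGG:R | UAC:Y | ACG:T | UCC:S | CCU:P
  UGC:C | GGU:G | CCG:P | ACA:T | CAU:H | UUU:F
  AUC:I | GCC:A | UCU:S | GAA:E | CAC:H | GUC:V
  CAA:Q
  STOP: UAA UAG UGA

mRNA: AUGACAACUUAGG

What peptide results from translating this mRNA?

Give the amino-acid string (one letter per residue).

Answer: MTT

Derivation:
start AUG at pos 0
pos 0: AUG -> M; peptide=M
pos 3: ACA -> T; peptide=MT
pos 6: ACU -> T; peptide=MTT
pos 9: UAG -> STOP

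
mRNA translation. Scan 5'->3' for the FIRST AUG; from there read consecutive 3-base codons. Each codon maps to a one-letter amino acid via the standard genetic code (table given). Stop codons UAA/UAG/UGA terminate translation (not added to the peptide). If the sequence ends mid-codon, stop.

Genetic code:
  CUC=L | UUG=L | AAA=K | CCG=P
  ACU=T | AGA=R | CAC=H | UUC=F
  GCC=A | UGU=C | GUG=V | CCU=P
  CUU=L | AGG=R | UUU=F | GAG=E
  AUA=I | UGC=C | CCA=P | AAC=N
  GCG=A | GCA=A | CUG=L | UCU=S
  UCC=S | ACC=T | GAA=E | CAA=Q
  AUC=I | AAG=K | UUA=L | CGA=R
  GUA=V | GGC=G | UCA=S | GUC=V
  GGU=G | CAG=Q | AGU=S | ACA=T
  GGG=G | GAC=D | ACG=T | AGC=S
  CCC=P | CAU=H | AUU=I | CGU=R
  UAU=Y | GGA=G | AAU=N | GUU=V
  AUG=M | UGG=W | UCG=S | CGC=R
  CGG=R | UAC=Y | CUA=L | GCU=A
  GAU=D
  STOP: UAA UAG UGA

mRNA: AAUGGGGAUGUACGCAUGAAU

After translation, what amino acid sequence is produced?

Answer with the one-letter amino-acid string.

start AUG at pos 1
pos 1: AUG -> M; peptide=M
pos 4: GGG -> G; peptide=MG
pos 7: AUG -> M; peptide=MGM
pos 10: UAC -> Y; peptide=MGMY
pos 13: GCA -> A; peptide=MGMYA
pos 16: UGA -> STOP

Answer: MGMYA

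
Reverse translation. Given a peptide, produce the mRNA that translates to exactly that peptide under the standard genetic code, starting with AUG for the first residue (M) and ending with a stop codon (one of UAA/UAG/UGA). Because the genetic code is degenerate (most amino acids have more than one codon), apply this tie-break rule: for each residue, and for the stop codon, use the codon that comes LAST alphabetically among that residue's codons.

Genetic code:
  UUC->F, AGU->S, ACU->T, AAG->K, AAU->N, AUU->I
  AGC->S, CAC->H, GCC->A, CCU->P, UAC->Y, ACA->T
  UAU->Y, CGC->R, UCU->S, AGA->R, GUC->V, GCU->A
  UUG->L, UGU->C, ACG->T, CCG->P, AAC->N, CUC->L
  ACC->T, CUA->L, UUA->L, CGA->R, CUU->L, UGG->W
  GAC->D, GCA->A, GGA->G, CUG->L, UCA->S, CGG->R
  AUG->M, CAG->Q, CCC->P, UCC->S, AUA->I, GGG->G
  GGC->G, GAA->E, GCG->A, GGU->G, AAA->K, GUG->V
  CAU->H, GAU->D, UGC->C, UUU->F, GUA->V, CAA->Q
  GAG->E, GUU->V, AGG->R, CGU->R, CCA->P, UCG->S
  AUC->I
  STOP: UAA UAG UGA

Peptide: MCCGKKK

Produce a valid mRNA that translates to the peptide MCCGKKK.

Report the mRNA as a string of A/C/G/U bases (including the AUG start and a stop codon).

residue 1: M -> AUG (start codon)
residue 2: C codons sorted = UGC,UGU -> pick last = UGU
residue 3: C codons sorted = UGC,UGU -> pick last = UGU
residue 4: G codons sorted = GGA,GGC,GGG,GGU -> pick last = GGU
residue 5: K codons sorted = AAA,AAG -> pick last = AAG
residue 6: K codons sorted = AAA,AAG -> pick last = AAG
residue 7: K codons sorted = AAA,AAG -> pick last = AAG
terminator: stop codons sorted = UAA,UAG,UGA -> pick last = UGA

Answer: mRNA: AUGUGUUGUGGUAAGAAGAAGUGA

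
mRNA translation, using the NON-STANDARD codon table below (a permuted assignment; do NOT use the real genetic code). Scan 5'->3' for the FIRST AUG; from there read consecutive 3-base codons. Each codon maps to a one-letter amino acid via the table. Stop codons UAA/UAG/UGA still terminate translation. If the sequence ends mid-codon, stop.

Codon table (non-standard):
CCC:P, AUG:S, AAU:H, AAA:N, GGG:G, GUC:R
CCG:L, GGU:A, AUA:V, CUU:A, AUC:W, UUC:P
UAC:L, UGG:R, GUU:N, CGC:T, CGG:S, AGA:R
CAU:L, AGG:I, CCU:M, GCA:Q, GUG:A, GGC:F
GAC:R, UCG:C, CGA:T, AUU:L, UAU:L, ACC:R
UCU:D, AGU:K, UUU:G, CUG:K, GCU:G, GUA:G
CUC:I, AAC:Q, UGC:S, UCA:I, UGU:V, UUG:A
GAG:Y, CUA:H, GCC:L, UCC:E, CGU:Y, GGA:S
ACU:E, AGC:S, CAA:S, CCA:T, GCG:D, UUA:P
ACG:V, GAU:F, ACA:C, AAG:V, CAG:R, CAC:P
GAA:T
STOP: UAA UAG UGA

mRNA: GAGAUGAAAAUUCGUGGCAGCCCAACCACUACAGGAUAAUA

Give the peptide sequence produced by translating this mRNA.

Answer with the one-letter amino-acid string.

Answer: SNLYFSTRECS

Derivation:
start AUG at pos 3
pos 3: AUG -> S; peptide=S
pos 6: AAA -> N; peptide=SN
pos 9: AUU -> L; peptide=SNL
pos 12: CGU -> Y; peptide=SNLY
pos 15: GGC -> F; peptide=SNLYF
pos 18: AGC -> S; peptide=SNLYFS
pos 21: CCA -> T; peptide=SNLYFST
pos 24: ACC -> R; peptide=SNLYFSTR
pos 27: ACU -> E; peptide=SNLYFSTRE
pos 30: ACA -> C; peptide=SNLYFSTREC
pos 33: GGA -> S; peptide=SNLYFSTRECS
pos 36: UAA -> STOP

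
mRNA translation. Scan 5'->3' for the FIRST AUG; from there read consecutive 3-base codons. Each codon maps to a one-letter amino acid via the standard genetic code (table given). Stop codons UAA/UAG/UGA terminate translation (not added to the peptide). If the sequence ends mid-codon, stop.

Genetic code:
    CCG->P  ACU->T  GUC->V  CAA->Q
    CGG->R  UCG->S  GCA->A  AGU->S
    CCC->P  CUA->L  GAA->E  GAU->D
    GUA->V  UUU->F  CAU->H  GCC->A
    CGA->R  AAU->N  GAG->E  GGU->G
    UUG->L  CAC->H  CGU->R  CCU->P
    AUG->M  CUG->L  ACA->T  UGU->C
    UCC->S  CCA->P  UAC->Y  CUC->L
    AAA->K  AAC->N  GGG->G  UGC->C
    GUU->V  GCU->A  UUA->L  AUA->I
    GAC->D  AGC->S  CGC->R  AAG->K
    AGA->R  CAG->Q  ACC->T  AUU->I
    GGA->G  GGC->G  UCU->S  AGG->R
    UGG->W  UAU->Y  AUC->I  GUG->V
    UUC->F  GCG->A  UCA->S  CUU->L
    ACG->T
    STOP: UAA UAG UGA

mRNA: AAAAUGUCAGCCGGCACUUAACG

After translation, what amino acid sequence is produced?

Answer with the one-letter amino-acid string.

start AUG at pos 3
pos 3: AUG -> M; peptide=M
pos 6: UCA -> S; peptide=MS
pos 9: GCC -> A; peptide=MSA
pos 12: GGC -> G; peptide=MSAG
pos 15: ACU -> T; peptide=MSAGT
pos 18: UAA -> STOP

Answer: MSAGT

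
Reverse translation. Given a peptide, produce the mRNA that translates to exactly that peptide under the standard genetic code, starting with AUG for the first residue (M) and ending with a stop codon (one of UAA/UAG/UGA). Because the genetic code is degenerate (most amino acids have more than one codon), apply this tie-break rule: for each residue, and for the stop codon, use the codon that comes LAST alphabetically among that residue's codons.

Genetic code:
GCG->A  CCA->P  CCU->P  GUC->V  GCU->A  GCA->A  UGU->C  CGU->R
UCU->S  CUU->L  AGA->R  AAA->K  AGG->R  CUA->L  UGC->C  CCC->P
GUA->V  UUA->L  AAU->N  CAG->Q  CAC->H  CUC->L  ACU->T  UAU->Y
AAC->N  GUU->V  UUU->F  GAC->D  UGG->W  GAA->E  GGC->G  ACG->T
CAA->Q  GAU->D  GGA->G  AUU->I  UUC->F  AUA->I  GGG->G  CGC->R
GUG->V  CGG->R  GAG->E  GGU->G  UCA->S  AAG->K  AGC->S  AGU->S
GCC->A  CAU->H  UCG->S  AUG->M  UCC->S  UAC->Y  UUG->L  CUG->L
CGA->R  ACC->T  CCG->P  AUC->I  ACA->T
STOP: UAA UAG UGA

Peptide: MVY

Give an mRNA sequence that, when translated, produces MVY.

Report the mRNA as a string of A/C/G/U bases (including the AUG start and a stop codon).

Answer: mRNA: AUGGUUUAUUGA

Derivation:
residue 1: M -> AUG (start codon)
residue 2: V codons sorted = GUA,GUC,GUG,GUU -> pick last = GUU
residue 3: Y codons sorted = UAC,UAU -> pick last = UAU
terminator: stop codons sorted = UAA,UAG,UGA -> pick last = UGA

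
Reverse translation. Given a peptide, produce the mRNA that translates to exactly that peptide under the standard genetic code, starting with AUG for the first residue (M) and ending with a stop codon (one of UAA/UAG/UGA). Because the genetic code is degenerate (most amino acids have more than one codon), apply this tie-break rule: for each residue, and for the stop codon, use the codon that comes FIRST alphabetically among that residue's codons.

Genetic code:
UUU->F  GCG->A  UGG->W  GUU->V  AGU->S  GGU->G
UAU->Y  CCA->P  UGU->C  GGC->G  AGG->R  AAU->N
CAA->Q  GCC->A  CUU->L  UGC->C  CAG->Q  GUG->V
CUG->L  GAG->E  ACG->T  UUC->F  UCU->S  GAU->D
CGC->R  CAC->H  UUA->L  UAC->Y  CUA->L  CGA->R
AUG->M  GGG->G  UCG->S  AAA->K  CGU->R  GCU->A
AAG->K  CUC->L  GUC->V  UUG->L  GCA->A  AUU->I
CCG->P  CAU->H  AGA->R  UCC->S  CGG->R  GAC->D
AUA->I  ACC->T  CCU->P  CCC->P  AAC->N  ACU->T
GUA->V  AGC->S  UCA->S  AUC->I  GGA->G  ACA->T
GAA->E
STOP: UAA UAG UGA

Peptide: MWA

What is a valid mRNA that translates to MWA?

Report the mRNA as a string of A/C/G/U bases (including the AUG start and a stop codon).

residue 1: M -> AUG (start codon)
residue 2: W -> UGG (only codon)
residue 3: A codons sorted = GCA,GCC,GCG,GCU -> pick first = GCA
terminator: stop codons sorted = UAA,UAG,UGA -> pick first = UAA

Answer: mRNA: AUGUGGGCAUAA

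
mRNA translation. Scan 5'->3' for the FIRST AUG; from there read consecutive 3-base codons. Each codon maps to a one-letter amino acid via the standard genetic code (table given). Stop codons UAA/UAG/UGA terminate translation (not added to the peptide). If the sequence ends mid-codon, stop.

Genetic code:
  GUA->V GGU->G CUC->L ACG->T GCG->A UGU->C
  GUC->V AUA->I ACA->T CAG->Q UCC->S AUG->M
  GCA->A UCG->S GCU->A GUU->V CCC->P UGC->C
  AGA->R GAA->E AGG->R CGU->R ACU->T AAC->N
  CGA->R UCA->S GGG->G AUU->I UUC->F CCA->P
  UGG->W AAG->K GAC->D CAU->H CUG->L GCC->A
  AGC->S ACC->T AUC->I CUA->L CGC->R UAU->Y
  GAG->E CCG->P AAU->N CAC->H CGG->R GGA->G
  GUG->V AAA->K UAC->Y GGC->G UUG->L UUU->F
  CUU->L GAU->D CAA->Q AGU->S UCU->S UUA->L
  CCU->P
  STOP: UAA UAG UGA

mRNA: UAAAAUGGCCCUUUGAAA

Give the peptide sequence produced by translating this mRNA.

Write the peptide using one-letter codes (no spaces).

start AUG at pos 4
pos 4: AUG -> M; peptide=M
pos 7: GCC -> A; peptide=MA
pos 10: CUU -> L; peptide=MAL
pos 13: UGA -> STOP

Answer: MAL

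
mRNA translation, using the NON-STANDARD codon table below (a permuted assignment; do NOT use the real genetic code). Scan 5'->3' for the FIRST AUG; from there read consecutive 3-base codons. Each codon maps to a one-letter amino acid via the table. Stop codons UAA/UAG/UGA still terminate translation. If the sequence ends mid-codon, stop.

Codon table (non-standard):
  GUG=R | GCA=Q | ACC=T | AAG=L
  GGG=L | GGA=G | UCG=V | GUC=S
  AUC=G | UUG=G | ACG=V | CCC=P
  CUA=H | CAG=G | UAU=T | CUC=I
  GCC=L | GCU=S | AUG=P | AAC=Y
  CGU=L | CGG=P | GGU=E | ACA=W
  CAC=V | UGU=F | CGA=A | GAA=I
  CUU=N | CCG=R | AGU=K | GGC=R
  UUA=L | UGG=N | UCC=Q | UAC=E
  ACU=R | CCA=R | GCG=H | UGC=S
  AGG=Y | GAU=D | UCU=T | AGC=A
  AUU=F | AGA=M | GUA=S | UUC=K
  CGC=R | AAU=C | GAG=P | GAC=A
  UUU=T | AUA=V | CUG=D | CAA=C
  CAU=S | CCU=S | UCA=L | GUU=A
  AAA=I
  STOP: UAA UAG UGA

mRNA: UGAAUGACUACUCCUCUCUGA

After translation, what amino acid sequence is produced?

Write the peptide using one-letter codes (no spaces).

Answer: PRRSI

Derivation:
start AUG at pos 3
pos 3: AUG -> P; peptide=P
pos 6: ACU -> R; peptide=PR
pos 9: ACU -> R; peptide=PRR
pos 12: CCU -> S; peptide=PRRS
pos 15: CUC -> I; peptide=PRRSI
pos 18: UGA -> STOP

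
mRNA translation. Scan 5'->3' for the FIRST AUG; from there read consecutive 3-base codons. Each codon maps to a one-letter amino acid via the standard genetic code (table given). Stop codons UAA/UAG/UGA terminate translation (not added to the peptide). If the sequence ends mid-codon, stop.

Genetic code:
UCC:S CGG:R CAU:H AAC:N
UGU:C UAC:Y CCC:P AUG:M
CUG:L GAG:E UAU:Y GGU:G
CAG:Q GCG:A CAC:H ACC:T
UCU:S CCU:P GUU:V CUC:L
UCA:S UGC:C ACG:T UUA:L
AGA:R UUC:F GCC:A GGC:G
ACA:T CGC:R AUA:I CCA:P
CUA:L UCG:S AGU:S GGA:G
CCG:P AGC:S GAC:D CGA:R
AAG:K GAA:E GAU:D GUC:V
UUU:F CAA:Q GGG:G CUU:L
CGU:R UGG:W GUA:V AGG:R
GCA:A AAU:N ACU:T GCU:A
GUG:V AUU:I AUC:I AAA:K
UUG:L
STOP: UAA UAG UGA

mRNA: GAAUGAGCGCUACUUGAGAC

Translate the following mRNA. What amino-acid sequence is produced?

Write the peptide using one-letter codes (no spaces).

Answer: MSAT

Derivation:
start AUG at pos 2
pos 2: AUG -> M; peptide=M
pos 5: AGC -> S; peptide=MS
pos 8: GCU -> A; peptide=MSA
pos 11: ACU -> T; peptide=MSAT
pos 14: UGA -> STOP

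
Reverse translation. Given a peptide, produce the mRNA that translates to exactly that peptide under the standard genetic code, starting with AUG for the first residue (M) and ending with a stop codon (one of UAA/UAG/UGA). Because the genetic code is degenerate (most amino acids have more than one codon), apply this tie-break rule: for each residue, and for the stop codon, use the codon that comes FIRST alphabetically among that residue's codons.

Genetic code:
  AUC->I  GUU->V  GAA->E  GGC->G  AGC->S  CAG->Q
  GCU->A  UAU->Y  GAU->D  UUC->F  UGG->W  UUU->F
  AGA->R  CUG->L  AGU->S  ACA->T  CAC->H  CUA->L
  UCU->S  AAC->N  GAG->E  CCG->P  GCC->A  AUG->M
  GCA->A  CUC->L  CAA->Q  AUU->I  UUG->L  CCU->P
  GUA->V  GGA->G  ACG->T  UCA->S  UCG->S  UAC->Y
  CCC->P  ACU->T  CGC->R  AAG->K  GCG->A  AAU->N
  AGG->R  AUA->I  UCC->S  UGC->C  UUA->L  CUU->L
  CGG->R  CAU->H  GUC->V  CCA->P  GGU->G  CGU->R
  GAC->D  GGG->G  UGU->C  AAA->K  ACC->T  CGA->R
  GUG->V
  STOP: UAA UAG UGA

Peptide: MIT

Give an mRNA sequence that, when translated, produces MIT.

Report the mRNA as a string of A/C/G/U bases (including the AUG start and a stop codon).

Answer: mRNA: AUGAUAACAUAA

Derivation:
residue 1: M -> AUG (start codon)
residue 2: I codons sorted = AUA,AUC,AUU -> pick first = AUA
residue 3: T codons sorted = ACA,ACC,ACG,ACU -> pick first = ACA
terminator: stop codons sorted = UAA,UAG,UGA -> pick first = UAA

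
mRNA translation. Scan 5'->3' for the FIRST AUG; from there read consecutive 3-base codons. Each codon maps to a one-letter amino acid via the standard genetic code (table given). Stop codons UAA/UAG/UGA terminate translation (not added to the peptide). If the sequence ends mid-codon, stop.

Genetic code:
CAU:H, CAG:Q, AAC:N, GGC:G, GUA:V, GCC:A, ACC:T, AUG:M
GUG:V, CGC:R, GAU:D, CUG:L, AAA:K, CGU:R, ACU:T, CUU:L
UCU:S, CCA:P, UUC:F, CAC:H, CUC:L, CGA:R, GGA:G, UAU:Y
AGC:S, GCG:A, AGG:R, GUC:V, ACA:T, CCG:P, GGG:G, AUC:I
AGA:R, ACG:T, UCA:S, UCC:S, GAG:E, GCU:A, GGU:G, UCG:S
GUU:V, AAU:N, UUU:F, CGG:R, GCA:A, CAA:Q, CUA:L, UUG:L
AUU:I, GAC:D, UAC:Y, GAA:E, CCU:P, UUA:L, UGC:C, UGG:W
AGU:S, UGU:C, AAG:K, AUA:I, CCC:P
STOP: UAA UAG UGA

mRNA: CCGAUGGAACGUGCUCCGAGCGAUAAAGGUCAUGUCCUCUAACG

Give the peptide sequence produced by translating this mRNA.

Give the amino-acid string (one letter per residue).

start AUG at pos 3
pos 3: AUG -> M; peptide=M
pos 6: GAA -> E; peptide=ME
pos 9: CGU -> R; peptide=MER
pos 12: GCU -> A; peptide=MERA
pos 15: CCG -> P; peptide=MERAP
pos 18: AGC -> S; peptide=MERAPS
pos 21: GAU -> D; peptide=MERAPSD
pos 24: AAA -> K; peptide=MERAPSDK
pos 27: GGU -> G; peptide=MERAPSDKG
pos 30: CAU -> H; peptide=MERAPSDKGH
pos 33: GUC -> V; peptide=MERAPSDKGHV
pos 36: CUC -> L; peptide=MERAPSDKGHVL
pos 39: UAA -> STOP

Answer: MERAPSDKGHVL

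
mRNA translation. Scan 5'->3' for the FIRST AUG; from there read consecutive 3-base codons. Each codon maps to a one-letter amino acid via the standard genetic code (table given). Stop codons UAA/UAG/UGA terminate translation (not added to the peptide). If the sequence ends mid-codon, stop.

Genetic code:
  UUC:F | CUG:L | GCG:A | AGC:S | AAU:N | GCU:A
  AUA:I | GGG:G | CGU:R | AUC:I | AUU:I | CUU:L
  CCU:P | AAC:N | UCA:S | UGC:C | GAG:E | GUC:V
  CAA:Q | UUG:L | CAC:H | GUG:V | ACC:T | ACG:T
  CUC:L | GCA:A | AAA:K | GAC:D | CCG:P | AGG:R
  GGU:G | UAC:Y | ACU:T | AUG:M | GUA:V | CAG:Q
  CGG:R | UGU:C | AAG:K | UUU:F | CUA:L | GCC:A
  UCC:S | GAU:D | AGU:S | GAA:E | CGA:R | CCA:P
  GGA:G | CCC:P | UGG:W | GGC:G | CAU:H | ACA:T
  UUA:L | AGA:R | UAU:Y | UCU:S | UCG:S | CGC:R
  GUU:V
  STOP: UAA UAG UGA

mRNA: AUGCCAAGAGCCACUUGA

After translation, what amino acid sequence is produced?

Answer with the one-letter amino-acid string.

start AUG at pos 0
pos 0: AUG -> M; peptide=M
pos 3: CCA -> P; peptide=MP
pos 6: AGA -> R; peptide=MPR
pos 9: GCC -> A; peptide=MPRA
pos 12: ACU -> T; peptide=MPRAT
pos 15: UGA -> STOP

Answer: MPRAT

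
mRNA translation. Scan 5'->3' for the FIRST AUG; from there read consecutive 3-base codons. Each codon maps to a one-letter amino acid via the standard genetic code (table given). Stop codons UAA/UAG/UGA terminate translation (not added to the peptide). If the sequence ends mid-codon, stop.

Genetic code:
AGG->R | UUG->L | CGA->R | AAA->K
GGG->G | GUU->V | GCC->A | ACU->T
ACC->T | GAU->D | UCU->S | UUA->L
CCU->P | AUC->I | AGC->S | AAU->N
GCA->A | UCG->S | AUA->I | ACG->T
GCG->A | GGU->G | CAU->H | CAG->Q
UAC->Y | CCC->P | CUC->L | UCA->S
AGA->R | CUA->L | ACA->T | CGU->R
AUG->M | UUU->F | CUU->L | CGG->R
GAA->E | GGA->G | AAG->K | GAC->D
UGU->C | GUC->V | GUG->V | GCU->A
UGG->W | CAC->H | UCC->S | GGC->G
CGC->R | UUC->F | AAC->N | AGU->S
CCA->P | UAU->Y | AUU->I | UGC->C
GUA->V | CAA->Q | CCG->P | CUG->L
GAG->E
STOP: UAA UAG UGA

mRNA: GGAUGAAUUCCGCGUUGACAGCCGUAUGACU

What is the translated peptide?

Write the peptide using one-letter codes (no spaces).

start AUG at pos 2
pos 2: AUG -> M; peptide=M
pos 5: AAU -> N; peptide=MN
pos 8: UCC -> S; peptide=MNS
pos 11: GCG -> A; peptide=MNSA
pos 14: UUG -> L; peptide=MNSAL
pos 17: ACA -> T; peptide=MNSALT
pos 20: GCC -> A; peptide=MNSALTA
pos 23: GUA -> V; peptide=MNSALTAV
pos 26: UGA -> STOP

Answer: MNSALTAV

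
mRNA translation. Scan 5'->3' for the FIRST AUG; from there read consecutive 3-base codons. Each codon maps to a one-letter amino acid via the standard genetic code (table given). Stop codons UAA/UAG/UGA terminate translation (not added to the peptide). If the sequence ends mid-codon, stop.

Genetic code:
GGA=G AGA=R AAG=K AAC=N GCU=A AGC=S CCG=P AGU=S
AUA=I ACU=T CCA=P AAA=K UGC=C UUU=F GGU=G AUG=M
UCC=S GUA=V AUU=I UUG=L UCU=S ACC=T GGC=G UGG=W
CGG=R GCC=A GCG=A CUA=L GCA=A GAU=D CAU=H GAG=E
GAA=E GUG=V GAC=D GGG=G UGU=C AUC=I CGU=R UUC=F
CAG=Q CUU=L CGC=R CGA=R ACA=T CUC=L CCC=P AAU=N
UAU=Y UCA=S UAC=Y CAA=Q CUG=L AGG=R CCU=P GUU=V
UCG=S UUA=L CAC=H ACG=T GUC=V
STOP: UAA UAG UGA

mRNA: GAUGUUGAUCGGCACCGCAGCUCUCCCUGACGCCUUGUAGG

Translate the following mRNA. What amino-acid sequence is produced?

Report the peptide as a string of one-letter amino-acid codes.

start AUG at pos 1
pos 1: AUG -> M; peptide=M
pos 4: UUG -> L; peptide=ML
pos 7: AUC -> I; peptide=MLI
pos 10: GGC -> G; peptide=MLIG
pos 13: ACC -> T; peptide=MLIGT
pos 16: GCA -> A; peptide=MLIGTA
pos 19: GCU -> A; peptide=MLIGTAA
pos 22: CUC -> L; peptide=MLIGTAAL
pos 25: CCU -> P; peptide=MLIGTAALP
pos 28: GAC -> D; peptide=MLIGTAALPD
pos 31: GCC -> A; peptide=MLIGTAALPDA
pos 34: UUG -> L; peptide=MLIGTAALPDAL
pos 37: UAG -> STOP

Answer: MLIGTAALPDAL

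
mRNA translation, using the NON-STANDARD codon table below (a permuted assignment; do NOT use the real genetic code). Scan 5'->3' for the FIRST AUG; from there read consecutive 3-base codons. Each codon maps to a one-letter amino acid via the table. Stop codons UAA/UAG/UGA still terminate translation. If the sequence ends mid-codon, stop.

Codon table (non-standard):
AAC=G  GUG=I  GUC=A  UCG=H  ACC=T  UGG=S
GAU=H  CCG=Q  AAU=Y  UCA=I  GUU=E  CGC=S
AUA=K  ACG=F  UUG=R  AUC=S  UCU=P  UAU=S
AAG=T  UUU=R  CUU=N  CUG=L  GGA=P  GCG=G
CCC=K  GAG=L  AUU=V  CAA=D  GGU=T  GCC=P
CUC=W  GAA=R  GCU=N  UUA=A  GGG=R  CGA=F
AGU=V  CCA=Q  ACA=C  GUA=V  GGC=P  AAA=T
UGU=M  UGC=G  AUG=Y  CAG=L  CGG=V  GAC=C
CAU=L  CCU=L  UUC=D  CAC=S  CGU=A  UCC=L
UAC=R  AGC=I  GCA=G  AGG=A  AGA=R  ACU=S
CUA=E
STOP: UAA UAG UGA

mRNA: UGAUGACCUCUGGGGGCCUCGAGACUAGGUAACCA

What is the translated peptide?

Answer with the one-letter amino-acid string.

Answer: YTPRPWLSA

Derivation:
start AUG at pos 2
pos 2: AUG -> Y; peptide=Y
pos 5: ACC -> T; peptide=YT
pos 8: UCU -> P; peptide=YTP
pos 11: GGG -> R; peptide=YTPR
pos 14: GGC -> P; peptide=YTPRP
pos 17: CUC -> W; peptide=YTPRPW
pos 20: GAG -> L; peptide=YTPRPWL
pos 23: ACU -> S; peptide=YTPRPWLS
pos 26: AGG -> A; peptide=YTPRPWLSA
pos 29: UAA -> STOP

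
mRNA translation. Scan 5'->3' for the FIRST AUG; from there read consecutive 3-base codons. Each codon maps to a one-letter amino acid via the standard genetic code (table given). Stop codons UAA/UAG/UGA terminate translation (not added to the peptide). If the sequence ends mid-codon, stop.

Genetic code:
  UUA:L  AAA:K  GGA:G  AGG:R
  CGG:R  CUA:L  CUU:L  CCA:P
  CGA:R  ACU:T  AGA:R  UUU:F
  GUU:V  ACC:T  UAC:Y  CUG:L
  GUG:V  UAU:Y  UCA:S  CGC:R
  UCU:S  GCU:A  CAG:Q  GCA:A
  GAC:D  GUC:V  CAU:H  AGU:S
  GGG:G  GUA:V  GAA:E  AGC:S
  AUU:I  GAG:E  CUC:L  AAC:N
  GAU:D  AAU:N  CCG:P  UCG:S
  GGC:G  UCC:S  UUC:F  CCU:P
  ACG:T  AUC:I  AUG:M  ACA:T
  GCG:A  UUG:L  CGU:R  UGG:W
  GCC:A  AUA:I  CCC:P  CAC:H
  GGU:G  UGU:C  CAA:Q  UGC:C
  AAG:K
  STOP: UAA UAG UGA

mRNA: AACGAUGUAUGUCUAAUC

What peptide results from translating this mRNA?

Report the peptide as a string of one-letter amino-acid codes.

start AUG at pos 4
pos 4: AUG -> M; peptide=M
pos 7: UAU -> Y; peptide=MY
pos 10: GUC -> V; peptide=MYV
pos 13: UAA -> STOP

Answer: MYV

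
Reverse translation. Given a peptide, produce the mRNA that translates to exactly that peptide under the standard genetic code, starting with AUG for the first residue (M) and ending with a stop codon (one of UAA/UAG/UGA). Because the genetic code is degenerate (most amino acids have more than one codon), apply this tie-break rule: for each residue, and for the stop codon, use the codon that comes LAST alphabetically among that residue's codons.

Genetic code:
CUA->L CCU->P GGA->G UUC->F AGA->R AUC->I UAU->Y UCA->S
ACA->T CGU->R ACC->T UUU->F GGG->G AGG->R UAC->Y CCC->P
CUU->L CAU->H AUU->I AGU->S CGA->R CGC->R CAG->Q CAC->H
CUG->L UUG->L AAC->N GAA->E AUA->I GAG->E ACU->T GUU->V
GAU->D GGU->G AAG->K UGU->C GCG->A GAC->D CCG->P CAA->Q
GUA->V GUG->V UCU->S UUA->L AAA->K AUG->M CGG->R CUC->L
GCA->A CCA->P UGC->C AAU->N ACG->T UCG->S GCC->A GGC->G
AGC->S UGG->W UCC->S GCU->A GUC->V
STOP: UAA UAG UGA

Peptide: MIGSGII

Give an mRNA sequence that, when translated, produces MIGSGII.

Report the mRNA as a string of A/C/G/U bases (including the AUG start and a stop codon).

residue 1: M -> AUG (start codon)
residue 2: I codons sorted = AUA,AUC,AUU -> pick last = AUU
residue 3: G codons sorted = GGA,GGC,GGG,GGU -> pick last = GGU
residue 4: S codons sorted = AGC,AGU,UCA,UCC,UCG,UCU -> pick last = UCU
residue 5: G codons sorted = GGA,GGC,GGG,GGU -> pick last = GGU
residue 6: I codons sorted = AUA,AUC,AUU -> pick last = AUU
residue 7: I codons sorted = AUA,AUC,AUU -> pick last = AUU
terminator: stop codons sorted = UAA,UAG,UGA -> pick last = UGA

Answer: mRNA: AUGAUUGGUUCUGGUAUUAUUUGA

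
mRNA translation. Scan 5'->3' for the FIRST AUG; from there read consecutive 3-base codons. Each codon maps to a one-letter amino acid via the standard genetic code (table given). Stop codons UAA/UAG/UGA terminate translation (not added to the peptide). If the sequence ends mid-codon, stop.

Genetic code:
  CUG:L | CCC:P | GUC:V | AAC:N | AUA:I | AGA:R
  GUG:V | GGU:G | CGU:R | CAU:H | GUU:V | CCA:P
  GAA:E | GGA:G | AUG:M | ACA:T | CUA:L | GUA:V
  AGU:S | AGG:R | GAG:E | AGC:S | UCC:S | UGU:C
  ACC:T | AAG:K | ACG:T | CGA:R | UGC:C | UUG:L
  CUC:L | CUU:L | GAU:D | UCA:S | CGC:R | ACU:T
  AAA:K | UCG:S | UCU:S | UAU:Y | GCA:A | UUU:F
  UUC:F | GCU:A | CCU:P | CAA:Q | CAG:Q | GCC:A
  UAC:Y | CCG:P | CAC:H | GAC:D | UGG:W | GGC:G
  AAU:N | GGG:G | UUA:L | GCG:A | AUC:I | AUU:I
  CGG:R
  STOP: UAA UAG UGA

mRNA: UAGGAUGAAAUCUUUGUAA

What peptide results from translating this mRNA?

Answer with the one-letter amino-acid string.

Answer: MKSL

Derivation:
start AUG at pos 4
pos 4: AUG -> M; peptide=M
pos 7: AAA -> K; peptide=MK
pos 10: UCU -> S; peptide=MKS
pos 13: UUG -> L; peptide=MKSL
pos 16: UAA -> STOP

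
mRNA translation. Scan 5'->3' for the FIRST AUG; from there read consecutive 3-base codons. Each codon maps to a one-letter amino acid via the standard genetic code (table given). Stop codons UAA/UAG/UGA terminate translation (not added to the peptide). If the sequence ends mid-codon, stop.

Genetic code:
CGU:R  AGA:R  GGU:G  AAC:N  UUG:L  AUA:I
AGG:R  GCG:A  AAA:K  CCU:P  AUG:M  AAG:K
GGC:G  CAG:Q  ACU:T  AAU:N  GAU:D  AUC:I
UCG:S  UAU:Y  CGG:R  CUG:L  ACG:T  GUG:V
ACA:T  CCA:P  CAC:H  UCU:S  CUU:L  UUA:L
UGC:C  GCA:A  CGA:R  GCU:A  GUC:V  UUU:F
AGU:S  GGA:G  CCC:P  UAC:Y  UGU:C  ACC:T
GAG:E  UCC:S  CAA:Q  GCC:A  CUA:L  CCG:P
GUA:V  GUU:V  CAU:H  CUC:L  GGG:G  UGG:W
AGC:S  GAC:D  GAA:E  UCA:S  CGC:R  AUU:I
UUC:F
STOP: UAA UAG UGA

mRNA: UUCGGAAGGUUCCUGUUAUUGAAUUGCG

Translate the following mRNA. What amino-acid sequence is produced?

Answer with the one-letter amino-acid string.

no AUG start codon found

Answer: (empty: no AUG start codon)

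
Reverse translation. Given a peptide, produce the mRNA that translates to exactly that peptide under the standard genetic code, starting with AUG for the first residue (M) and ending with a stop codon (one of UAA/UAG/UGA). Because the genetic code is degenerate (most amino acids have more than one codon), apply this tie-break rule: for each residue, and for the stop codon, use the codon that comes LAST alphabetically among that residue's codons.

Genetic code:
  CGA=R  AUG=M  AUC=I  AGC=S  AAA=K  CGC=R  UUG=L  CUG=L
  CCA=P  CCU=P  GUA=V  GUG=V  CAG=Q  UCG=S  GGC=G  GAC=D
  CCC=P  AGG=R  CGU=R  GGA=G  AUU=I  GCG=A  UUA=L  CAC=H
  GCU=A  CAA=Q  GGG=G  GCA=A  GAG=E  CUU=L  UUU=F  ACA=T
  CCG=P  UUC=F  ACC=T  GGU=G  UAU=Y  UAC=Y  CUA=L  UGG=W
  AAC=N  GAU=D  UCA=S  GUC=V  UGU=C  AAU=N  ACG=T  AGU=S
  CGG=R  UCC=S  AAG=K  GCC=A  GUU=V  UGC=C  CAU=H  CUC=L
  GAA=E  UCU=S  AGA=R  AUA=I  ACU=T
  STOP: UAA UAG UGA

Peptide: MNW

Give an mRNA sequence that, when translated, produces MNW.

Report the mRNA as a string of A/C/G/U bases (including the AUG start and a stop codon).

Answer: mRNA: AUGAAUUGGUGA

Derivation:
residue 1: M -> AUG (start codon)
residue 2: N codons sorted = AAC,AAU -> pick last = AAU
residue 3: W -> UGG (only codon)
terminator: stop codons sorted = UAA,UAG,UGA -> pick last = UGA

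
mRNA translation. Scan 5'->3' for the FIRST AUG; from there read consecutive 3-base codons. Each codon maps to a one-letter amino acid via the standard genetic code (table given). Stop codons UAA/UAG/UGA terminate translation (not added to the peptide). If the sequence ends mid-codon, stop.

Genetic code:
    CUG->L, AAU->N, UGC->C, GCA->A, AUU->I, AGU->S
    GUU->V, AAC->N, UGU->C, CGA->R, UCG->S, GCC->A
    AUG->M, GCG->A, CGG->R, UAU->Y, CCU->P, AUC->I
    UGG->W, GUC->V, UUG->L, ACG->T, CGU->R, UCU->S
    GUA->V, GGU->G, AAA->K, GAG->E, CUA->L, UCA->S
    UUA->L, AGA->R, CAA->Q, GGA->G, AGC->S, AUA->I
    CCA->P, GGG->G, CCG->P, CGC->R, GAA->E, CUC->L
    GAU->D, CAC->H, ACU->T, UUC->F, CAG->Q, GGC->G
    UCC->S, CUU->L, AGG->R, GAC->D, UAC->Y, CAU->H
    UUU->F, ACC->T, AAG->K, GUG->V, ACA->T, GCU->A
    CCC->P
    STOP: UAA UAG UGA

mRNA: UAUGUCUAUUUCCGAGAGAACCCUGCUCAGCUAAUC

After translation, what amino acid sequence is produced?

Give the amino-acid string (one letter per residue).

Answer: MSISERTLLS

Derivation:
start AUG at pos 1
pos 1: AUG -> M; peptide=M
pos 4: UCU -> S; peptide=MS
pos 7: AUU -> I; peptide=MSI
pos 10: UCC -> S; peptide=MSIS
pos 13: GAG -> E; peptide=MSISE
pos 16: AGA -> R; peptide=MSISER
pos 19: ACC -> T; peptide=MSISERT
pos 22: CUG -> L; peptide=MSISERTL
pos 25: CUC -> L; peptide=MSISERTLL
pos 28: AGC -> S; peptide=MSISERTLLS
pos 31: UAA -> STOP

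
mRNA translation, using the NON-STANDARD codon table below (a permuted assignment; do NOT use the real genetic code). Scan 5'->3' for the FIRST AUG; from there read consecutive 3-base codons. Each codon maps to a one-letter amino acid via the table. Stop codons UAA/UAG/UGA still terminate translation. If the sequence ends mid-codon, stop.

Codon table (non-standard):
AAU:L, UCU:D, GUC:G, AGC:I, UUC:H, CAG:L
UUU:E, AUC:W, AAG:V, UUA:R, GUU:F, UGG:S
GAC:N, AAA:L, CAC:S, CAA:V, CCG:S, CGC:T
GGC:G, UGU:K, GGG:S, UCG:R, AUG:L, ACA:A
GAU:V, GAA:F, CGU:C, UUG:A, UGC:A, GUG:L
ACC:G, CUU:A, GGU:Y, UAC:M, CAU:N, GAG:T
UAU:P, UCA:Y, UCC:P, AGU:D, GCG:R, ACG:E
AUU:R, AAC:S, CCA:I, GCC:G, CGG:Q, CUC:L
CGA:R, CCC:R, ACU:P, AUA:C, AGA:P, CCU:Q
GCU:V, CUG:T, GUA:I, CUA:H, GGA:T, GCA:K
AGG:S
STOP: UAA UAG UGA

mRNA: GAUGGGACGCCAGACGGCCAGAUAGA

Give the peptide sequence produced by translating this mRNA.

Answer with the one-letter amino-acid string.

start AUG at pos 1
pos 1: AUG -> L; peptide=L
pos 4: GGA -> T; peptide=LT
pos 7: CGC -> T; peptide=LTT
pos 10: CAG -> L; peptide=LTTL
pos 13: ACG -> E; peptide=LTTLE
pos 16: GCC -> G; peptide=LTTLEG
pos 19: AGA -> P; peptide=LTTLEGP
pos 22: UAG -> STOP

Answer: LTTLEGP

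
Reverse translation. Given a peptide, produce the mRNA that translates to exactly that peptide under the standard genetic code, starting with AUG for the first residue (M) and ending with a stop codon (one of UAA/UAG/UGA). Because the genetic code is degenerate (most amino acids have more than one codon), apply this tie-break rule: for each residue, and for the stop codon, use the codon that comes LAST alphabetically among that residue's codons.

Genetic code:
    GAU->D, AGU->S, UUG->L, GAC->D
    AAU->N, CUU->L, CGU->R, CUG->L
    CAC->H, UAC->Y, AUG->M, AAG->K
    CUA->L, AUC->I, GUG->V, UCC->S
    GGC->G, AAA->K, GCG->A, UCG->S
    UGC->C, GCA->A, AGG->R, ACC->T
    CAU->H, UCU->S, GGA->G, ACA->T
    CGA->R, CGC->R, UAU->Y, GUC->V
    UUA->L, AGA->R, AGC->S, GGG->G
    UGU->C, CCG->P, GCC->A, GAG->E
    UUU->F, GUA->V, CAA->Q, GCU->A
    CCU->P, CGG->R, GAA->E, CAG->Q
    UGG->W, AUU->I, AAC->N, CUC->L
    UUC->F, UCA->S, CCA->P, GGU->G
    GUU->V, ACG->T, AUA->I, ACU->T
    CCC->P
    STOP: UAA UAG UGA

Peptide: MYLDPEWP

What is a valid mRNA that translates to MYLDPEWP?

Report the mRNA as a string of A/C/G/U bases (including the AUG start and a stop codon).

Answer: mRNA: AUGUAUUUGGAUCCUGAGUGGCCUUGA

Derivation:
residue 1: M -> AUG (start codon)
residue 2: Y codons sorted = UAC,UAU -> pick last = UAU
residue 3: L codons sorted = CUA,CUC,CUG,CUU,UUA,UUG -> pick last = UUG
residue 4: D codons sorted = GAC,GAU -> pick last = GAU
residue 5: P codons sorted = CCA,CCC,CCG,CCU -> pick last = CCU
residue 6: E codons sorted = GAA,GAG -> pick last = GAG
residue 7: W -> UGG (only codon)
residue 8: P codons sorted = CCA,CCC,CCG,CCU -> pick last = CCU
terminator: stop codons sorted = UAA,UAG,UGA -> pick last = UGA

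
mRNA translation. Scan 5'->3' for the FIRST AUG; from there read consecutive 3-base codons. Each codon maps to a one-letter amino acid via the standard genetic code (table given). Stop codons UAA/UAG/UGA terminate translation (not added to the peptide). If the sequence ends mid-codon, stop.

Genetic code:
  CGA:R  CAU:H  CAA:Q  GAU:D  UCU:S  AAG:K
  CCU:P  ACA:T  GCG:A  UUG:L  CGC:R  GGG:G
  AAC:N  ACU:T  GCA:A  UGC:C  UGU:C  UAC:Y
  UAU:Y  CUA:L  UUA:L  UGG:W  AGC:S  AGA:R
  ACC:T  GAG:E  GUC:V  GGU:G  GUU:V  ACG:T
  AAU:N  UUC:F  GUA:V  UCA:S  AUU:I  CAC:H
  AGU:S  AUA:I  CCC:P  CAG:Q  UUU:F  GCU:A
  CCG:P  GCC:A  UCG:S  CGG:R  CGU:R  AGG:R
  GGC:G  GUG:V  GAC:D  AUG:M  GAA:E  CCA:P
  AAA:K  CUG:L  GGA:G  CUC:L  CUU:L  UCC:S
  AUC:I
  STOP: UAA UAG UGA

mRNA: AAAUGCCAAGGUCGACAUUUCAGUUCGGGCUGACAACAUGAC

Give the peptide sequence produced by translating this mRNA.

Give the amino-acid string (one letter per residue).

Answer: MPRSTFQFGLTT

Derivation:
start AUG at pos 2
pos 2: AUG -> M; peptide=M
pos 5: CCA -> P; peptide=MP
pos 8: AGG -> R; peptide=MPR
pos 11: UCG -> S; peptide=MPRS
pos 14: ACA -> T; peptide=MPRST
pos 17: UUU -> F; peptide=MPRSTF
pos 20: CAG -> Q; peptide=MPRSTFQ
pos 23: UUC -> F; peptide=MPRSTFQF
pos 26: GGG -> G; peptide=MPRSTFQFG
pos 29: CUG -> L; peptide=MPRSTFQFGL
pos 32: ACA -> T; peptide=MPRSTFQFGLT
pos 35: ACA -> T; peptide=MPRSTFQFGLTT
pos 38: UGA -> STOP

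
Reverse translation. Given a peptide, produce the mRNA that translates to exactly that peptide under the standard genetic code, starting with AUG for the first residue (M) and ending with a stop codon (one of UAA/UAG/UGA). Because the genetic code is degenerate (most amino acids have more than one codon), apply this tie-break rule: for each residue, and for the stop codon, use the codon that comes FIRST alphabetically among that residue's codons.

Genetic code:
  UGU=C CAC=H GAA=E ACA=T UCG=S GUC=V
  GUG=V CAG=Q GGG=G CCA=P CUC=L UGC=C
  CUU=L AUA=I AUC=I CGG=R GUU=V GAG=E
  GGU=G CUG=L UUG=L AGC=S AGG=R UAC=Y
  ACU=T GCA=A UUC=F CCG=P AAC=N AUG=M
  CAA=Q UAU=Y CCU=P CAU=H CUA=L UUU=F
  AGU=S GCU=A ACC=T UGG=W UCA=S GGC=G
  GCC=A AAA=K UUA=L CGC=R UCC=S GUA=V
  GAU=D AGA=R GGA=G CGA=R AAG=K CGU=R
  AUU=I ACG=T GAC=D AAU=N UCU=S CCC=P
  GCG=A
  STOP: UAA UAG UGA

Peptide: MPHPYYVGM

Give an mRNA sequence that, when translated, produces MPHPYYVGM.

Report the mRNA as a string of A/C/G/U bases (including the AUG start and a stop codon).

Answer: mRNA: AUGCCACACCCAUACUACGUAGGAAUGUAA

Derivation:
residue 1: M -> AUG (start codon)
residue 2: P codons sorted = CCA,CCC,CCG,CCU -> pick first = CCA
residue 3: H codons sorted = CAC,CAU -> pick first = CAC
residue 4: P codons sorted = CCA,CCC,CCG,CCU -> pick first = CCA
residue 5: Y codons sorted = UAC,UAU -> pick first = UAC
residue 6: Y codons sorted = UAC,UAU -> pick first = UAC
residue 7: V codons sorted = GUA,GUC,GUG,GUU -> pick first = GUA
residue 8: G codons sorted = GGA,GGC,GGG,GGU -> pick first = GGA
residue 9: M -> AUG (only codon)
terminator: stop codons sorted = UAA,UAG,UGA -> pick first = UAA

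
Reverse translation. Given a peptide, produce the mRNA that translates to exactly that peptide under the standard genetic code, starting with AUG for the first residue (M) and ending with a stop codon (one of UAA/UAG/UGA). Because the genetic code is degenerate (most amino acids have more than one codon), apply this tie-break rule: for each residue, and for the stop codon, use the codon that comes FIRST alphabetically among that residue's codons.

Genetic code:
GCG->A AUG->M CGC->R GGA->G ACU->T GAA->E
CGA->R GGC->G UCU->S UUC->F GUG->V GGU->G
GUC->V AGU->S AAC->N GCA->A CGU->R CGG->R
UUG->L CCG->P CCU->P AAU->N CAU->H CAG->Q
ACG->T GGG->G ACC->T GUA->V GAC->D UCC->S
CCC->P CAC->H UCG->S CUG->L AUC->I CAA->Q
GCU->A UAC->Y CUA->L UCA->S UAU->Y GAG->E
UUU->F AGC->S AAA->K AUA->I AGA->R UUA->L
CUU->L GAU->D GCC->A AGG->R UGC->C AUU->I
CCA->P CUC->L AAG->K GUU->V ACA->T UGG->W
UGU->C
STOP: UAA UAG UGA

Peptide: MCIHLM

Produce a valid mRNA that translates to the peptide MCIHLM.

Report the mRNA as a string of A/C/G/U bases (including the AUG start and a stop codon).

Answer: mRNA: AUGUGCAUACACCUAAUGUAA

Derivation:
residue 1: M -> AUG (start codon)
residue 2: C codons sorted = UGC,UGU -> pick first = UGC
residue 3: I codons sorted = AUA,AUC,AUU -> pick first = AUA
residue 4: H codons sorted = CAC,CAU -> pick first = CAC
residue 5: L codons sorted = CUA,CUC,CUG,CUU,UUA,UUG -> pick first = CUA
residue 6: M -> AUG (only codon)
terminator: stop codons sorted = UAA,UAG,UGA -> pick first = UAA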